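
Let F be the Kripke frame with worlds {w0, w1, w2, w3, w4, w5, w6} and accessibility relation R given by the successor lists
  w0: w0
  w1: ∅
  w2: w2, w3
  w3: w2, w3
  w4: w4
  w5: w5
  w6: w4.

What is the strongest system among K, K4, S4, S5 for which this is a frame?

K4

Transitive (axiom 4): yes — every two-step R-path is closed by a direct edge.
Reflexive (axiom T): no — w1 is not related to itself.
Euclidean (axiom 5): yes — any two successors of a common world are R-related.
So F validates K, K4; S4 would additionally require R to be reflexive. The strongest is K4.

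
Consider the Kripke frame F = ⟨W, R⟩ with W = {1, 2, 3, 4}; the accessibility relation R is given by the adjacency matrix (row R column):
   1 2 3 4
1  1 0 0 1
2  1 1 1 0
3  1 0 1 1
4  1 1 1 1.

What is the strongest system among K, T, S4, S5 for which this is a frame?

T

Reflexive (axiom T): yes — every world is R-related to itself.
Transitive (axiom 4): no — 1 R 4 and 4 R 2, but not 1 R 2.
Euclidean (axiom 5): no — 2 R 1 and 2 R 3, but not 1 R 3.
So F validates K, T; S4 would additionally require R to be transitive. The strongest is T.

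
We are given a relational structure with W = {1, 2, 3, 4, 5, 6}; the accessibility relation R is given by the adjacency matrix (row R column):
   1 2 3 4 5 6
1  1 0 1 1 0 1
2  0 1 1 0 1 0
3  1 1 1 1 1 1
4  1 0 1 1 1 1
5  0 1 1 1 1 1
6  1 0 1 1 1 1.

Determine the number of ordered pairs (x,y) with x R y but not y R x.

R is symmetric; there are no such tuples.

0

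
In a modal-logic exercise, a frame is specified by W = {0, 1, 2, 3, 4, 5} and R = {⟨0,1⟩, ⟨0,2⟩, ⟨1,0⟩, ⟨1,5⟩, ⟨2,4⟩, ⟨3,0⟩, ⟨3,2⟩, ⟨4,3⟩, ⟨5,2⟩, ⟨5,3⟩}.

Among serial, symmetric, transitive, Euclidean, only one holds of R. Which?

Serial: yes — every world has a successor (e.g. 0 R 1).
Symmetric: no — 0 R 2 but not 2 R 0.
Transitive: no — 0 R 1 and 1 R 5, but not 0 R 5.
Euclidean: no — 0 R 1 and 0 R 2, but not 1 R 2.
Only serial holds.

serial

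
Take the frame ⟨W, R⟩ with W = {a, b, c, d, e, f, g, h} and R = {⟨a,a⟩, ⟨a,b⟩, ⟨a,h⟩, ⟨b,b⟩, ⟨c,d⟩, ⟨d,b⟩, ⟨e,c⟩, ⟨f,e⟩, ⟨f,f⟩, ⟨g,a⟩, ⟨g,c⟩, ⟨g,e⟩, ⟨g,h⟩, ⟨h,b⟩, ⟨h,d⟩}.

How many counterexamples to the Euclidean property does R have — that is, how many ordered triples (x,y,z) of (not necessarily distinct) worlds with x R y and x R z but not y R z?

23

Enumerating: (a,b,a), (a,b,h), (a,h,a), (a,h,h), (c,d,d), (e,c,c), (f,e,e), (f,e,f), (g,a,c), (g,a,e), (g,c,a), (g,c,c), … and 11 more.
Total: 23.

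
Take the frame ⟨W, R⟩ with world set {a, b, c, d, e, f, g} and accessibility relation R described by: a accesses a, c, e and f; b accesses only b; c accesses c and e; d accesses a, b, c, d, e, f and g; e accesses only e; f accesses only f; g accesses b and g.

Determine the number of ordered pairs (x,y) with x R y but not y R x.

Enumerating: (a,c), (a,e), (a,f), (c,e), (d,a), (d,b), (d,c), (d,e), (d,f), (d,g), (g,b).

11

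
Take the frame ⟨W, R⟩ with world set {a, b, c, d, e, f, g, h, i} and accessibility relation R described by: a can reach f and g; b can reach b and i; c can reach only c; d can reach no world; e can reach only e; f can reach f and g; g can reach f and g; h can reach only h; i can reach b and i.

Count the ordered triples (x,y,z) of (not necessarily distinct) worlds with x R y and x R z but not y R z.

0

R is Euclidean; there are no such tuples.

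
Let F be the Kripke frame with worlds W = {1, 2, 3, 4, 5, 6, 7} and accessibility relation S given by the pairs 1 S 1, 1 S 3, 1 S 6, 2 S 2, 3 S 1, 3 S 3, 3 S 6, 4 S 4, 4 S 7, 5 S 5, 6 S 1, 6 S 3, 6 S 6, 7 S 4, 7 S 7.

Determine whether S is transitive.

Transitive: yes — every two-step S-path is closed by a direct edge.

Yes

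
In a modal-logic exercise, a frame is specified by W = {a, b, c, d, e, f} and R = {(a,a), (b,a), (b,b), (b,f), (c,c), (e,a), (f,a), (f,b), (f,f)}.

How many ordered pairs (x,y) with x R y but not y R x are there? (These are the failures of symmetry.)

Enumerating: (b,a), (e,a), (f,a).

3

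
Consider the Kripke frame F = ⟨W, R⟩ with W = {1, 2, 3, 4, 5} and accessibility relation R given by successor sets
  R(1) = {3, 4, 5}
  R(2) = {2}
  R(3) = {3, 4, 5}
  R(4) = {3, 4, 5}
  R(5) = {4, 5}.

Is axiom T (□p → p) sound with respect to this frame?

No

By correspondence theory, T is valid on a frame iff R is reflexive.
Reflexive: no — 1 is not related to itself.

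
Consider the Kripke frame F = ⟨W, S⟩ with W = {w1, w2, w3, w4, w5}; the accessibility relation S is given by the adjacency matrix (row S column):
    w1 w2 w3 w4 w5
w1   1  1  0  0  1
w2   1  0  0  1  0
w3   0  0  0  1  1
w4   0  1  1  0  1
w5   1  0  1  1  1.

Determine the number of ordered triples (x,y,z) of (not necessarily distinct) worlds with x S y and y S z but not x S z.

19

Enumerating: (w1,w2,w4), (w1,w5,w3), (w1,w5,w4), (w2,w1,w2), (w2,w1,w5), (w2,w4,w2), (w2,w4,w3), (w2,w4,w5), (w3,w4,w2), (w3,w4,w3), (w3,w5,w1), (w3,w5,w3), … and 7 more.
Total: 19.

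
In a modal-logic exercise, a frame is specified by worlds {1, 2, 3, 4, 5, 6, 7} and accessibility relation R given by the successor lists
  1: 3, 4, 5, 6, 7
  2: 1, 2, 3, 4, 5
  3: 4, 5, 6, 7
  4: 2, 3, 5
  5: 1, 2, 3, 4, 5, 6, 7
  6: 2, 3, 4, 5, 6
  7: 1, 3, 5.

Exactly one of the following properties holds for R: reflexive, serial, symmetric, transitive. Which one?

Reflexive: no — 1 is not related to itself.
Serial: yes — every world has a successor (e.g. 1 R 3).
Symmetric: no — 1 R 3 but not 3 R 1.
Transitive: no — 1 R 4 and 4 R 2, but not 1 R 2.
Only serial holds.

serial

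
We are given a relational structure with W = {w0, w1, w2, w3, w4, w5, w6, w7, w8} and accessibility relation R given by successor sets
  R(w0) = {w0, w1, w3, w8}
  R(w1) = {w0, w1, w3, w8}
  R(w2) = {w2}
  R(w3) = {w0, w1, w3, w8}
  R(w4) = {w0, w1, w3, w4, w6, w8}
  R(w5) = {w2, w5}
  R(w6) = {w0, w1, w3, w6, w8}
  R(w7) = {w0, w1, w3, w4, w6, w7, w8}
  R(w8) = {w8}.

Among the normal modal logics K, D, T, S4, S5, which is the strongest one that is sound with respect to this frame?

S4

Serial (axiom D): yes — every world has a successor (e.g. w0 R w0).
Reflexive (axiom T): yes — every world is R-related to itself.
Transitive (axiom 4): yes — every two-step R-path is closed by a direct edge.
Euclidean (axiom 5): no — w0 R w8 and w0 R w1, but not w8 R w1.
So F validates K, D, T, S4; S5 would additionally require R to be Euclidean. The strongest is S4.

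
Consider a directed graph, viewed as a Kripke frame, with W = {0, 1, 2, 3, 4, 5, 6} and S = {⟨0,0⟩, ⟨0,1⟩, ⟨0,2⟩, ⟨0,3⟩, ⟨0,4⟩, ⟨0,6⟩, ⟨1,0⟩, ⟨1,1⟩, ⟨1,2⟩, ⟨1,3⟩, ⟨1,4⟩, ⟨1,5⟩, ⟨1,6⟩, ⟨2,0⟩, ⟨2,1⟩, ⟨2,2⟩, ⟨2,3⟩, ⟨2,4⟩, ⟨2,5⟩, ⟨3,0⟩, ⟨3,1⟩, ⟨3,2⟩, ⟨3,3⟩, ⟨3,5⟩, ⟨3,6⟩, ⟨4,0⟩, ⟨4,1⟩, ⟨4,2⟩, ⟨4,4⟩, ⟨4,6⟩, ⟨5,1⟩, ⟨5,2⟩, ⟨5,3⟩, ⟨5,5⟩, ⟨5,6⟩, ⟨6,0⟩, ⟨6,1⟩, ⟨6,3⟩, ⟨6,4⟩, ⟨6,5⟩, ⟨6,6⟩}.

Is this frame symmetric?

Yes

Symmetric: yes — every pair in S has its reverse in S.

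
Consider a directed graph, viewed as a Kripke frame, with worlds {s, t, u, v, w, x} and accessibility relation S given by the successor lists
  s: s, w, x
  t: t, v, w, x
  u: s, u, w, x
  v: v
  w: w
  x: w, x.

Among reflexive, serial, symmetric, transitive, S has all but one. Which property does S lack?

Reflexive: yes — every world is S-related to itself.
Serial: yes — every world has a successor (e.g. s S s).
Symmetric: no — s S w but not w S s.
Transitive: yes — every two-step S-path is closed by a direct edge.
Only symmetric fails.

symmetric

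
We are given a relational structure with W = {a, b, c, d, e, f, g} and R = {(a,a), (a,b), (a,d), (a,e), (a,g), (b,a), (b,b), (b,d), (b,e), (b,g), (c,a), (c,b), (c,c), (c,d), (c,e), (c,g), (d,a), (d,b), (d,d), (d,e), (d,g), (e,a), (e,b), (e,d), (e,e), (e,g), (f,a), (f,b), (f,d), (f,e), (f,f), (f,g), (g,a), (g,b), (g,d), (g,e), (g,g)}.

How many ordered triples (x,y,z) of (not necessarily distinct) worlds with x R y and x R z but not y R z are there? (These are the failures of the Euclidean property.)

Enumerating: (c,a,c), (c,b,c), (c,d,c), (c,e,c), (c,g,c), (f,a,f), (f,b,f), (f,d,f), (f,e,f), (f,g,f).

10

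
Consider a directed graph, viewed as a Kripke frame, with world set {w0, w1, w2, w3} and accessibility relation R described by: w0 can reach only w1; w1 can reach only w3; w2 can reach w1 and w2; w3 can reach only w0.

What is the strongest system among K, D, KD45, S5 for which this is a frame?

D

Serial (axiom D): yes — every world has a successor (e.g. w0 R w1).
Euclidean (axiom 5): no — w0 R w1 and w0 R w1, but not w1 R w1.
Transitive (axiom 4): no — w0 R w1 and w1 R w3, but not w0 R w3.
Reflexive (axiom T): no — w0 is not related to itself.
So F validates K, D; KD45 would additionally require R to be Euclidean and transitive. The strongest is D.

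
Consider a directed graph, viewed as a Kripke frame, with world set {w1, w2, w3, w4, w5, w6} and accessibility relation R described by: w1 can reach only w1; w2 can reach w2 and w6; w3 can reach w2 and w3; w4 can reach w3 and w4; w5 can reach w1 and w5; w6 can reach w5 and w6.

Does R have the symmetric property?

No

Symmetric: no — w2 R w6 but not w6 R w2.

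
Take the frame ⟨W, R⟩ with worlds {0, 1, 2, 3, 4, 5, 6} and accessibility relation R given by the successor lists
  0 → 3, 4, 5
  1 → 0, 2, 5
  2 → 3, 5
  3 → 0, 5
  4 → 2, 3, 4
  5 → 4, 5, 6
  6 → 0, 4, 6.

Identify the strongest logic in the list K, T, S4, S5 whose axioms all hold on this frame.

Reflexive (axiom T): no — 0 is not related to itself.
Transitive (axiom 4): no — 0 R 4 and 4 R 2, but not 0 R 2.
Euclidean (axiom 5): no — 0 R 3 and 0 R 4, but not 3 R 4.
So F validates K; T would additionally require R to be reflexive. The strongest is K.

K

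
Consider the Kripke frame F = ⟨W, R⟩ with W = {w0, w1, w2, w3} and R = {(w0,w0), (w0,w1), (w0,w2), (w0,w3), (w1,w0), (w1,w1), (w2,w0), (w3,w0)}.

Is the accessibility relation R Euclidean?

Euclidean: no — w0 R w1 and w0 R w2, but not w1 R w2.

No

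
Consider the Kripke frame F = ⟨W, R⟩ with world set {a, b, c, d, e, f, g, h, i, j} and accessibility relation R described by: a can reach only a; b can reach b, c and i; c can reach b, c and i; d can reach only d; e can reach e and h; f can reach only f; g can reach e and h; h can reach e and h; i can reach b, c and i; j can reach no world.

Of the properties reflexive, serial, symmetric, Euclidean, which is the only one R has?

Euclidean

Reflexive: no — g is not related to itself.
Serial: no — j has no R-successor.
Symmetric: no — g R e but not e R g.
Euclidean: yes — any two successors of a common world are R-related.
Only Euclidean holds.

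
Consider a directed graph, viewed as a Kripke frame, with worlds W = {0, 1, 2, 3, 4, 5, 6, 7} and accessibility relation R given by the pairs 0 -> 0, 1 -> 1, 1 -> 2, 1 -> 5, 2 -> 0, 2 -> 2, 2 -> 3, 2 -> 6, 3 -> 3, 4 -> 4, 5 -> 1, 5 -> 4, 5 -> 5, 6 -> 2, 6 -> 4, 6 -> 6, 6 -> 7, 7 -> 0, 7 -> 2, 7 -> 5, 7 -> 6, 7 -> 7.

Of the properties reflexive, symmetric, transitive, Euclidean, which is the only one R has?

Reflexive: yes — every world is R-related to itself.
Symmetric: no — 1 R 2 but not 2 R 1.
Transitive: no — 1 R 2 and 2 R 0, but not 1 R 0.
Euclidean: no — 1 R 2 and 1 R 5, but not 2 R 5.
Only reflexive holds.

reflexive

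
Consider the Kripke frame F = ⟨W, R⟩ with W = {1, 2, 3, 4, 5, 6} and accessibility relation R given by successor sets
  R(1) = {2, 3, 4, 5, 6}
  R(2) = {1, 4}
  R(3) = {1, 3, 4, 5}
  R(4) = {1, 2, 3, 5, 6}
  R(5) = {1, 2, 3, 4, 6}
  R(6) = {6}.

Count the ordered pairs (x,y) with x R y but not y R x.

Enumerating: (1,6), (4,6), (5,2), (5,6).

4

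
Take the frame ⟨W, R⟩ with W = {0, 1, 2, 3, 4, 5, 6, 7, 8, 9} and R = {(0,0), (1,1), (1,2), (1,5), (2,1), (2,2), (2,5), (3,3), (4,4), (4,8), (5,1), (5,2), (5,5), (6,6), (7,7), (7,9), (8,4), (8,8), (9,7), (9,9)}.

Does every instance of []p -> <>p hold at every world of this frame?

The schema D characterises exactly the serial frames.
Serial: yes — every world has a successor (e.g. 0 R 0).

Yes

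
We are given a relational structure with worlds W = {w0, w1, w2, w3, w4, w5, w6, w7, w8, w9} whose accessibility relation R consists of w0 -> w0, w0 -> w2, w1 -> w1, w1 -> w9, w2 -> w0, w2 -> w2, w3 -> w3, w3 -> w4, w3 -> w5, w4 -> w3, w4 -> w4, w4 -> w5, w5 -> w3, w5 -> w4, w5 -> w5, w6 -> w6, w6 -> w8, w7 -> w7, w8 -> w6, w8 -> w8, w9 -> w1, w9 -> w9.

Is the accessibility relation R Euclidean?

Euclidean: yes — any two successors of a common world are R-related.

Yes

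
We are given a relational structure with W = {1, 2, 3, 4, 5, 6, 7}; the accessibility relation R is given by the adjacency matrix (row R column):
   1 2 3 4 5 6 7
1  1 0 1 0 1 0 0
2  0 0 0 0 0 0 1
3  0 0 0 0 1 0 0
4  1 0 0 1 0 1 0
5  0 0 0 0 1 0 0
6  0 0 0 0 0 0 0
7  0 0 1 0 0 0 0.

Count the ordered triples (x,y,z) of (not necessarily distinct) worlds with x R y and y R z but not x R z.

Enumerating: (2,7,3), (4,1,3), (4,1,5), (7,3,5).

4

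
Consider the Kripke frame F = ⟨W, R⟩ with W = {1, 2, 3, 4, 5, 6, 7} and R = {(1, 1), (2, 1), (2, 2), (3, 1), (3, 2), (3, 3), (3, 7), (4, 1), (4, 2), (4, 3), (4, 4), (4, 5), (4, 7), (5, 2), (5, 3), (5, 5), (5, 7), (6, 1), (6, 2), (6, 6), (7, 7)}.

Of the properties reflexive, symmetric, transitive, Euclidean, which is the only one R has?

Reflexive: yes — every world is R-related to itself.
Symmetric: no — 2 R 1 but not 1 R 2.
Transitive: no — 5 R 2 and 2 R 1, but not 5 R 1.
Euclidean: no — 3 R 1 and 3 R 2, but not 1 R 2.
Only reflexive holds.

reflexive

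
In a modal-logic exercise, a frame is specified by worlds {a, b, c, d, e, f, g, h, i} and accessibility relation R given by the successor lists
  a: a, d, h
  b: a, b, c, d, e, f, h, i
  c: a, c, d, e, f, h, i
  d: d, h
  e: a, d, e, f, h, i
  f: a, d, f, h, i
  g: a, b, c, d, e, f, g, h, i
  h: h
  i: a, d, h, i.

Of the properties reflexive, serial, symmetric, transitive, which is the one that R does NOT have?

symmetric

Reflexive: yes — every world is R-related to itself.
Serial: yes — every world has a successor (e.g. a R a).
Symmetric: no — a R d but not d R a.
Transitive: yes — every two-step R-path is closed by a direct edge.
Only symmetric fails.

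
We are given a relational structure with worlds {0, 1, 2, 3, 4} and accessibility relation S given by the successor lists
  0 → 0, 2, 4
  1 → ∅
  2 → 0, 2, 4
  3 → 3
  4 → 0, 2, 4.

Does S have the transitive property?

Yes

Transitive: yes — every two-step S-path is closed by a direct edge.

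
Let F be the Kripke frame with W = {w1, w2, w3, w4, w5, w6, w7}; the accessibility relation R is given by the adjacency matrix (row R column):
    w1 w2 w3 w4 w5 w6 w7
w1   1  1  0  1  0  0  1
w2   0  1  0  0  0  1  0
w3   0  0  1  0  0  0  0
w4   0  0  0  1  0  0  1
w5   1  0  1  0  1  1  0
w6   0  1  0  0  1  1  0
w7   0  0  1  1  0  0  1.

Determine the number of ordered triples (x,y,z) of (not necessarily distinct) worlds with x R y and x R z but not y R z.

20

Enumerating: (w1,w2,w1), (w1,w2,w4), (w1,w2,w7), (w1,w4,w1), (w1,w4,w2), (w1,w7,w1), (w1,w7,w2), (w5,w1,w3), (w5,w1,w5), (w5,w1,w6), (w5,w3,w1), (w5,w3,w5), … and 8 more.
Total: 20.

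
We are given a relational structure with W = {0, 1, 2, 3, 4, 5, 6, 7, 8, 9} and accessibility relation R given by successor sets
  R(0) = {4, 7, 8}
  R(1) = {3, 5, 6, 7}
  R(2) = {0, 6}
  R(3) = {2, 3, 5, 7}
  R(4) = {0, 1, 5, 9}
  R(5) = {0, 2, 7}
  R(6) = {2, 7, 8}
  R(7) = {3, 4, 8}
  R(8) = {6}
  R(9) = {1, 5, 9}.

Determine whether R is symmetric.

Symmetric: no — 0 R 7 but not 7 R 0.

No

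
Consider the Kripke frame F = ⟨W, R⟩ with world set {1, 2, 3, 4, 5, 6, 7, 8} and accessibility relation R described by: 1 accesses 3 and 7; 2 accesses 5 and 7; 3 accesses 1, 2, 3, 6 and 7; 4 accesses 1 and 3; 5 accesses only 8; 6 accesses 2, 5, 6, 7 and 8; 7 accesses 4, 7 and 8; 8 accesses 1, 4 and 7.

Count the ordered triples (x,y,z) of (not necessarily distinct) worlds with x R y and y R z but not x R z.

29

Enumerating: (1,3,1), (1,3,2), (1,3,6), (1,7,4), (1,7,8), (2,5,8), (2,7,4), (2,7,8), (3,2,5), (3,6,5), (3,6,8), (3,7,4), … and 17 more.
Total: 29.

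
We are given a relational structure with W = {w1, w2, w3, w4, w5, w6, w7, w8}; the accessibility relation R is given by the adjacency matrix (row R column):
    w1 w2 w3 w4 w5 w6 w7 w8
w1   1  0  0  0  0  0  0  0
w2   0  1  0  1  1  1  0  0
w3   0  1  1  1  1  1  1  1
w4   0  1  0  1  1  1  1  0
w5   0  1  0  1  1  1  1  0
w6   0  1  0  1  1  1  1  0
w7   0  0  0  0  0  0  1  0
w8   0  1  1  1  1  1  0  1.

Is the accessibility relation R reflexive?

Yes

Reflexive: yes — every world is R-related to itself.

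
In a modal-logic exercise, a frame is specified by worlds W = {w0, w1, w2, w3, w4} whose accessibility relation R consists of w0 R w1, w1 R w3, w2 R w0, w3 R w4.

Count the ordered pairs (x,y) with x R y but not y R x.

Enumerating: (w0,w1), (w1,w3), (w2,w0), (w3,w4).

4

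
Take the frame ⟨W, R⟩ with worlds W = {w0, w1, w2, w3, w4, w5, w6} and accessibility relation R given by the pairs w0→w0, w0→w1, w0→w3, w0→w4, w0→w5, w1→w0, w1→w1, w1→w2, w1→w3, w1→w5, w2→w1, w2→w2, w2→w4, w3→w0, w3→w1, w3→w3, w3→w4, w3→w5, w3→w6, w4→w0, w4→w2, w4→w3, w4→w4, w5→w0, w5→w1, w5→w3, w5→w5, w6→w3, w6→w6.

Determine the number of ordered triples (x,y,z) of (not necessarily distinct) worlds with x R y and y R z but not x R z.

Enumerating: (w0,w1,w2), (w0,w3,w6), (w0,w4,w2), (w1,w0,w4), (w1,w2,w4), (w1,w3,w4), (w1,w3,w6), (w2,w1,w0), (w2,w1,w3), (w2,w1,w5), (w2,w4,w0), (w2,w4,w3), … and 16 more.
Total: 28.

28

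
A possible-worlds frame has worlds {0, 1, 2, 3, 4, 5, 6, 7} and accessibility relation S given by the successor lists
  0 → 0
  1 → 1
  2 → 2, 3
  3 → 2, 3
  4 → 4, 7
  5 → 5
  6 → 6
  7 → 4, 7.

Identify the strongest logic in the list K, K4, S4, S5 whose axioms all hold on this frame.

Transitive (axiom 4): yes — every two-step S-path is closed by a direct edge.
Reflexive (axiom T): yes — every world is S-related to itself.
Euclidean (axiom 5): yes — any two successors of a common world are S-related.
So F validates K, K4, S4, S5. The strongest is S5.

S5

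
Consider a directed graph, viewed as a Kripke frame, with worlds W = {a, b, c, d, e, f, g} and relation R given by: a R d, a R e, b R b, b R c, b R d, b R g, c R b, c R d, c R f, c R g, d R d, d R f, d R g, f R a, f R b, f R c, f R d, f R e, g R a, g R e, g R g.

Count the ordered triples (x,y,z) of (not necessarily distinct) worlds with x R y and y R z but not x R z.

Enumerating: (a,d,f), (a,d,g), (b,c,f), (b,d,f), (b,g,a), (b,g,e), (c,b,c), (c,f,a), (c,f,c), (c,f,e), (c,g,a), (c,g,e), … and 12 more.
Total: 24.

24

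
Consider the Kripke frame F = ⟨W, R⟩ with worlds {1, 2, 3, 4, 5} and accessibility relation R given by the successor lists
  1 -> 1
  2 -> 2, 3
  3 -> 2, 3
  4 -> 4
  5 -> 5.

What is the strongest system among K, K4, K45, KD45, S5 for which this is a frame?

Transitive (axiom 4): yes — every two-step R-path is closed by a direct edge.
Euclidean (axiom 5): yes — any two successors of a common world are R-related.
Serial (axiom D): yes — every world has a successor (e.g. 1 R 1).
Reflexive (axiom T): yes — every world is R-related to itself.
So F validates K, K4, K45, KD45, S5. The strongest is S5.

S5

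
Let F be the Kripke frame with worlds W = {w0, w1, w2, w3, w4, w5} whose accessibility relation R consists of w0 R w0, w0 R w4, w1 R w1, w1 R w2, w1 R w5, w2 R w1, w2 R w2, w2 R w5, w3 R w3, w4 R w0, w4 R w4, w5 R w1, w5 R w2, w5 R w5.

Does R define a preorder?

Reflexive: yes — every world is R-related to itself.
Transitive: yes — every two-step R-path is closed by a direct edge.
So R is a preorder.

Yes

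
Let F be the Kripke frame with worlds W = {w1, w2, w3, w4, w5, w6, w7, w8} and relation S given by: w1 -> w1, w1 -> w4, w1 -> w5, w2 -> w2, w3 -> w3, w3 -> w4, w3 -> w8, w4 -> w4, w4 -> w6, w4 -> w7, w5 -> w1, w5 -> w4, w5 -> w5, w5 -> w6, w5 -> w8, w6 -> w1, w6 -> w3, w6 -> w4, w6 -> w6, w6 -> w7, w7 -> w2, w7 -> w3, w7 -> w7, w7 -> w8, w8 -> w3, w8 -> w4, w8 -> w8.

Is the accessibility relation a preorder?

No

Reflexive: yes — every world is S-related to itself.
Transitive: no — w1 S w4 and w4 S w6, but not w1 S w6.
So S is not a preorder.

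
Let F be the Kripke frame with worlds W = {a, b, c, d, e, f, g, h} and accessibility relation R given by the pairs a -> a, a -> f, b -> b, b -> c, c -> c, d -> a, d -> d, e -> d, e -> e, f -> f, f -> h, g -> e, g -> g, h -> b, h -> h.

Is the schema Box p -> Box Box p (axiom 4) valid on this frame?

No

By correspondence theory, 4 is valid on a frame iff R is transitive.
Transitive: no — a R f and f R h, but not a R h.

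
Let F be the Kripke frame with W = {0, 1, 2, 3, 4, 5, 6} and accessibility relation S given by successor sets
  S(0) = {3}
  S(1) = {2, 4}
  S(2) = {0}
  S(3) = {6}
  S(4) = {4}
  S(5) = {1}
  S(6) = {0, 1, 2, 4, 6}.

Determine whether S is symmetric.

Symmetric: no — 0 S 3 but not 3 S 0.

No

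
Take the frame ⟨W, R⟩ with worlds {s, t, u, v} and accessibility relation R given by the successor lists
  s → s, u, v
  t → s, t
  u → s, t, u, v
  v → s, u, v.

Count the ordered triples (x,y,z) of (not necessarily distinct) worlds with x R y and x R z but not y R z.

Enumerating: (t,s,t), (u,s,t), (u,t,u), (u,t,v), (u,v,t).

5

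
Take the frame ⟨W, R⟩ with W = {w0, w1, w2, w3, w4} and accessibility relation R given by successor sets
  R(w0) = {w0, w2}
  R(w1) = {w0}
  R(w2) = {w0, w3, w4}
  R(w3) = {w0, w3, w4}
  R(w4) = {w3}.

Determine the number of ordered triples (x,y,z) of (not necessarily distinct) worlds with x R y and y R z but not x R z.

Enumerating: (w0,w2,w3), (w0,w2,w4), (w1,w0,w2), (w2,w0,w2), (w3,w0,w2), (w4,w3,w0), (w4,w3,w4).

7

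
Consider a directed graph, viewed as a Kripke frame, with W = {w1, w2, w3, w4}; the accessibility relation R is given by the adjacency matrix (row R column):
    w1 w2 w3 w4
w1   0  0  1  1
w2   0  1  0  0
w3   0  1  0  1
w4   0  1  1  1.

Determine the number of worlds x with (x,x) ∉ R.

Enumerating: w1, w3.

2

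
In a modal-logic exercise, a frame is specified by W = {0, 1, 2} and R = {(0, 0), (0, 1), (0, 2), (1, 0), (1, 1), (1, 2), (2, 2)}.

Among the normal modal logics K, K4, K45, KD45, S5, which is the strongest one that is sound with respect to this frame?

Transitive (axiom 4): yes — every two-step R-path is closed by a direct edge.
Euclidean (axiom 5): no — 0 R 2 and 0 R 1, but not 2 R 1.
Serial (axiom D): yes — every world has a successor (e.g. 0 R 0).
Reflexive (axiom T): yes — every world is R-related to itself.
So F validates K, K4; K45 would additionally require R to be Euclidean. The strongest is K4.

K4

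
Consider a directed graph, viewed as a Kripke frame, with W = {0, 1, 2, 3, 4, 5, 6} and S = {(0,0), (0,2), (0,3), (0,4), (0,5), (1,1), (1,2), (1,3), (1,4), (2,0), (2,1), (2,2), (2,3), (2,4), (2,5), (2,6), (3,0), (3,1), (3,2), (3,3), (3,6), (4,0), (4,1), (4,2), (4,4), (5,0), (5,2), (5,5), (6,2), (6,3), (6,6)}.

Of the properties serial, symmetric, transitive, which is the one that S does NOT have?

Serial: yes — every world has a successor (e.g. 0 S 0).
Symmetric: yes — every pair in S has its reverse in S.
Transitive: no — 0 S 2 and 2 S 1, but not 0 S 1.
Only transitive fails.

transitive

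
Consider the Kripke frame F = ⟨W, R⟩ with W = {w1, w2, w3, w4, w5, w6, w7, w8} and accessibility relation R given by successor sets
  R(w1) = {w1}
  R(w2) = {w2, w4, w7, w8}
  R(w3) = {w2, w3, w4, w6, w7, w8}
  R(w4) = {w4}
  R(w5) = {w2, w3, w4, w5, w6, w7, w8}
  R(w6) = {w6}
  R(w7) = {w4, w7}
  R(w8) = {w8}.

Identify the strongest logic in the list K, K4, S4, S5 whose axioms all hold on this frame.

S4

Transitive (axiom 4): yes — every two-step R-path is closed by a direct edge.
Reflexive (axiom T): yes — every world is R-related to itself.
Euclidean (axiom 5): no — w2 R w4 and w2 R w7, but not w4 R w7.
So F validates K, K4, S4; S5 would additionally require R to be Euclidean. The strongest is S4.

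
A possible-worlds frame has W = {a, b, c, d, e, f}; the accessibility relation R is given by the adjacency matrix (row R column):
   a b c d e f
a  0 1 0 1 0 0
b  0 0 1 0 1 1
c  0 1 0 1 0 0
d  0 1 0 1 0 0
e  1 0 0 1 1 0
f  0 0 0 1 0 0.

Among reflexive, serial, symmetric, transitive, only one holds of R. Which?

Reflexive: no — a is not related to itself.
Serial: yes — every world has a successor (e.g. a R b).
Symmetric: no — a R b but not b R a.
Transitive: no — a R b and b R c, but not a R c.
Only serial holds.

serial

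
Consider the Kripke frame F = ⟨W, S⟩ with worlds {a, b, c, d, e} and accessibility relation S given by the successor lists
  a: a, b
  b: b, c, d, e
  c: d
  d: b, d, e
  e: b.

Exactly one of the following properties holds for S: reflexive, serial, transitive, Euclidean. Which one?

Reflexive: no — c is not related to itself.
Serial: yes — every world has a successor (e.g. a S a).
Transitive: no — a S b and b S c, but not a S c.
Euclidean: no — b S c and b S e, but not c S e.
Only serial holds.

serial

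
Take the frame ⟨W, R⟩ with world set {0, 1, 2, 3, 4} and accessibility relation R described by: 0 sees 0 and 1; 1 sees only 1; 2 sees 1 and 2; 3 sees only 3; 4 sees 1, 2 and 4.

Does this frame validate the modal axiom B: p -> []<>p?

No

Axiom B corresponds to the accessibility relation being symmetric.
Symmetric: no — 0 R 1 but not 1 R 0.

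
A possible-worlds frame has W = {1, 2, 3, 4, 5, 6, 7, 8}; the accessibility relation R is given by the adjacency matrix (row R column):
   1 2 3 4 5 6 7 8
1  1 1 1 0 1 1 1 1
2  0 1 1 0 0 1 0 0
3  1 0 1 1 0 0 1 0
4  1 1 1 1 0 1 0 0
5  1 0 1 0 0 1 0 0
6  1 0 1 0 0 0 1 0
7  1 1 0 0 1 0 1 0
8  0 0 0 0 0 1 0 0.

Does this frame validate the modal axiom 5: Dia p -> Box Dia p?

The schema 5 characterises exactly the Euclidean frames.
Euclidean: no — 1 R 2 and 1 R 5, but not 2 R 5.

No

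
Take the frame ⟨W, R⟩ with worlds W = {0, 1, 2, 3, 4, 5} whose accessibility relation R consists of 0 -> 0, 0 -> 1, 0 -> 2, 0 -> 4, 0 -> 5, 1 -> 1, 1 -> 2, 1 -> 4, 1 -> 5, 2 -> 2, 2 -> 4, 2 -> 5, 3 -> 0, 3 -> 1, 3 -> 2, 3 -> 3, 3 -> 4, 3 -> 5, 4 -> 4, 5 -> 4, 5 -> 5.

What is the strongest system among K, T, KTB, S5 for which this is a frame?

Reflexive (axiom T): yes — every world is R-related to itself.
Symmetric (axiom B): no — 0 R 1 but not 1 R 0.
Euclidean (axiom 5): no — 0 R 2 and 0 R 1, but not 2 R 1.
So F validates K, T; KTB would additionally require R to be symmetric. The strongest is T.

T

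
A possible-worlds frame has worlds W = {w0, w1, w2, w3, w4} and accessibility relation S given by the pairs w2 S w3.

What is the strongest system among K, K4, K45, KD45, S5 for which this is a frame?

Transitive (axiom 4): yes — every two-step S-path is closed by a direct edge.
Euclidean (axiom 5): no — w2 S w3 and w2 S w3, but not w3 S w3.
Serial (axiom D): no — w0 has no S-successor.
Reflexive (axiom T): no — w0 is not related to itself.
So F validates K, K4; K45 would additionally require S to be Euclidean. The strongest is K4.

K4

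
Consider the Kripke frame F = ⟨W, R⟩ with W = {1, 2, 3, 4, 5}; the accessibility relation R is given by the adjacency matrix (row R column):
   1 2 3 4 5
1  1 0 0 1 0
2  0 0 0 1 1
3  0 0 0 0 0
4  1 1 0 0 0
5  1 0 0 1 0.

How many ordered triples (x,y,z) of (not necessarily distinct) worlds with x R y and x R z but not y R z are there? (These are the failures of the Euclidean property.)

Enumerating: (1,4,4), (2,4,4), (2,4,5), (2,5,5), (4,1,2), (4,2,1), (4,2,2), (5,4,4).

8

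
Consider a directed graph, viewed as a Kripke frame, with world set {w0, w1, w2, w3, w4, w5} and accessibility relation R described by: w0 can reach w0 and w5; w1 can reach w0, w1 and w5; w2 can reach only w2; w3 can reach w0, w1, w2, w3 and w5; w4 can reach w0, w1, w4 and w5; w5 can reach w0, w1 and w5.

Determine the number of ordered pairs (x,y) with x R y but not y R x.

8

Enumerating: (w1,w0), (w3,w0), (w3,w1), (w3,w2), (w3,w5), (w4,w0), (w4,w1), (w4,w5).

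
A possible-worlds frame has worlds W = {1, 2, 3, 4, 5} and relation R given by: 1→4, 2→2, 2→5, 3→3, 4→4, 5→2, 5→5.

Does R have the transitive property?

Transitive: yes — every two-step R-path is closed by a direct edge.

Yes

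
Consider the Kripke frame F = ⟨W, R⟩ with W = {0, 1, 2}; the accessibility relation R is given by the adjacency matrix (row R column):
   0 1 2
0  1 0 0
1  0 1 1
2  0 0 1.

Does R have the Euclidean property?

No

Euclidean: no — 1 R 2 and 1 R 1, but not 2 R 1.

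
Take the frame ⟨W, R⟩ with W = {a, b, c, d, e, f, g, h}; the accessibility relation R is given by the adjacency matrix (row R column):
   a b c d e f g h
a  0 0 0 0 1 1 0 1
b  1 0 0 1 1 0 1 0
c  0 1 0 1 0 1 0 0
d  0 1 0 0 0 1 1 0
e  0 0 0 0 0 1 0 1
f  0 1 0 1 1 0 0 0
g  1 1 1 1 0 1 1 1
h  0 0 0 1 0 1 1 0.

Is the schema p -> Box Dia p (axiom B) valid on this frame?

No

The schema B characterises exactly the symmetric frames.
Symmetric: no — a R e but not e R a.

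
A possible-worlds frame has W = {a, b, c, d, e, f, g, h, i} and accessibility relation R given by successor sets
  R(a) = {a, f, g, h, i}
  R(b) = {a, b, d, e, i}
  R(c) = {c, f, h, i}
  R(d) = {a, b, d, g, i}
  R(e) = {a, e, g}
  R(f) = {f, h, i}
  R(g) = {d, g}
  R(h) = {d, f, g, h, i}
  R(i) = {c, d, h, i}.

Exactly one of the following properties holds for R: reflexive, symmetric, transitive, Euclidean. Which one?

Reflexive: yes — every world is R-related to itself.
Symmetric: no — a R f but not f R a.
Transitive: no — a R g and g R d, but not a R d.
Euclidean: no — a R f and a R g, but not f R g.
Only reflexive holds.

reflexive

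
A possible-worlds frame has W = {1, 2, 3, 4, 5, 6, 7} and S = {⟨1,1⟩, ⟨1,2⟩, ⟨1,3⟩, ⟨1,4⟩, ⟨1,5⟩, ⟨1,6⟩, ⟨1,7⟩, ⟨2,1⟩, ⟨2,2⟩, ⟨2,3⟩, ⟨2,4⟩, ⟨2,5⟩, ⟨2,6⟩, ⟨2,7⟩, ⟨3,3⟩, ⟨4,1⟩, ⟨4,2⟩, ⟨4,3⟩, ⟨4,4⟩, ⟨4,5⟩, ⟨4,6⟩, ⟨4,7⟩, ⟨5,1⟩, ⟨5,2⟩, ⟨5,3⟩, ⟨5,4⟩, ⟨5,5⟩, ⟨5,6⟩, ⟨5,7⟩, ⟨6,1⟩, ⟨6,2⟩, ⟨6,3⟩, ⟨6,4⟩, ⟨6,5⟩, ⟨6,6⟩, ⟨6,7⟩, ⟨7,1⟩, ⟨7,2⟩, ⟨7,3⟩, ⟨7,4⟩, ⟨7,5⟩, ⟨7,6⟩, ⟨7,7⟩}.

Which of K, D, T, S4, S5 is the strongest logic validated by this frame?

Serial (axiom D): yes — every world has a successor (e.g. 1 S 1).
Reflexive (axiom T): yes — every world is S-related to itself.
Transitive (axiom 4): yes — every two-step S-path is closed by a direct edge.
Euclidean (axiom 5): no — 1 S 3 and 1 S 2, but not 3 S 2.
So F validates K, D, T, S4; S5 would additionally require S to be Euclidean. The strongest is S4.

S4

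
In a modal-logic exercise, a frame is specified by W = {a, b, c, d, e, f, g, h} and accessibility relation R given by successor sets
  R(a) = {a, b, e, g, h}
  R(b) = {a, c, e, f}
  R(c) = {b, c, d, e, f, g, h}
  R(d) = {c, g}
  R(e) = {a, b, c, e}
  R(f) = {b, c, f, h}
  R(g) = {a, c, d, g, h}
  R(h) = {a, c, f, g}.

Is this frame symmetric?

Symmetric: yes — every pair in R has its reverse in R.

Yes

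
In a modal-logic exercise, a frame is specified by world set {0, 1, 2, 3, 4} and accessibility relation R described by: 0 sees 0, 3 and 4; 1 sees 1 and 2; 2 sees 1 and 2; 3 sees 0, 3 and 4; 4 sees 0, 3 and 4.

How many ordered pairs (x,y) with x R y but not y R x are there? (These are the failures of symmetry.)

R is symmetric; there are no such tuples.

0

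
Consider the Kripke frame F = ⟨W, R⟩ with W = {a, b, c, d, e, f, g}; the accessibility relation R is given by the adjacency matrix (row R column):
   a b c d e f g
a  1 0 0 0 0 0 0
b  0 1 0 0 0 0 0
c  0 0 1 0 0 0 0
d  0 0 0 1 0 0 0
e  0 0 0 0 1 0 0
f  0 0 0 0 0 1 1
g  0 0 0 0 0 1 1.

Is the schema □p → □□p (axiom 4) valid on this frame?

Yes

The schema 4 characterises exactly the transitive frames.
Transitive: yes — every two-step R-path is closed by a direct edge.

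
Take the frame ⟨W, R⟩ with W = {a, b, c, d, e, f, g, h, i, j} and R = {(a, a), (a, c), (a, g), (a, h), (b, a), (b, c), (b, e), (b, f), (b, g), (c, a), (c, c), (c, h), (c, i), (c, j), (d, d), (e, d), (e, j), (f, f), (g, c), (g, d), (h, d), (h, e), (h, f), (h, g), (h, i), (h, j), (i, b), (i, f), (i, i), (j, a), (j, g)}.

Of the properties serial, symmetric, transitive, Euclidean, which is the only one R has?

serial

Serial: yes — every world has a successor (e.g. a R a).
Symmetric: no — a R g but not g R a.
Transitive: no — a R c and c R i, but not a R i.
Euclidean: no — a R c and a R g, but not c R g.
Only serial holds.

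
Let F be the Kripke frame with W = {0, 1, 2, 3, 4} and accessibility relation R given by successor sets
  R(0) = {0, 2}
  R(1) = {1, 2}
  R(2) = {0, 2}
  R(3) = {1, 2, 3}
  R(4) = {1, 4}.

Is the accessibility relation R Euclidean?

Euclidean: no — 3 R 2 and 3 R 1, but not 2 R 1.

No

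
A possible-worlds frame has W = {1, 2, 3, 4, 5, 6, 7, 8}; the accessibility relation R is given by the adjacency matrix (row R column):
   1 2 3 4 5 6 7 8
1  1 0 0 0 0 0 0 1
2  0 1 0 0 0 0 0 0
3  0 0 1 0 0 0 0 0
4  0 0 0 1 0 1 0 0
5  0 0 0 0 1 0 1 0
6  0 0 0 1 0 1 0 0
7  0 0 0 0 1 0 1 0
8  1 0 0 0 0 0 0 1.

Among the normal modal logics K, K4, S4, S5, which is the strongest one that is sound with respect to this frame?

S5

Transitive (axiom 4): yes — every two-step R-path is closed by a direct edge.
Reflexive (axiom T): yes — every world is R-related to itself.
Euclidean (axiom 5): yes — any two successors of a common world are R-related.
So F validates K, K4, S4, S5. The strongest is S5.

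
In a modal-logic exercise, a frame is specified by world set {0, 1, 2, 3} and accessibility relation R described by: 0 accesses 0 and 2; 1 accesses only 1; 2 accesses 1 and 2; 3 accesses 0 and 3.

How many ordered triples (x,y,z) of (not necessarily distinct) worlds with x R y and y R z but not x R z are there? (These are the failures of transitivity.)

Enumerating: (0,2,1), (3,0,2).

2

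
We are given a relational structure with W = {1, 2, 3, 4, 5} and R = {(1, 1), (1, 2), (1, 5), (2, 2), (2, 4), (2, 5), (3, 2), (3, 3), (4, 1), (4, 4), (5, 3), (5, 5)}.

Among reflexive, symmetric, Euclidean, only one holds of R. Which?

Reflexive: yes — every world is R-related to itself.
Symmetric: no — 1 R 2 but not 2 R 1.
Euclidean: no — 1 R 5 and 1 R 2, but not 5 R 2.
Only reflexive holds.

reflexive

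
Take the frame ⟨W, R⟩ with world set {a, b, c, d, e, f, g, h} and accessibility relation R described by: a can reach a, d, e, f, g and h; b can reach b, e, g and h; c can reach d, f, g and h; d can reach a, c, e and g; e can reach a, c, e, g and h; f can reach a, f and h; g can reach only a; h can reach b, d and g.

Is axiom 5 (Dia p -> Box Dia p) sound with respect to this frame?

No

Axiom 5 corresponds to the accessibility relation being Euclidean.
Euclidean: no — a R d and a R f, but not d R f.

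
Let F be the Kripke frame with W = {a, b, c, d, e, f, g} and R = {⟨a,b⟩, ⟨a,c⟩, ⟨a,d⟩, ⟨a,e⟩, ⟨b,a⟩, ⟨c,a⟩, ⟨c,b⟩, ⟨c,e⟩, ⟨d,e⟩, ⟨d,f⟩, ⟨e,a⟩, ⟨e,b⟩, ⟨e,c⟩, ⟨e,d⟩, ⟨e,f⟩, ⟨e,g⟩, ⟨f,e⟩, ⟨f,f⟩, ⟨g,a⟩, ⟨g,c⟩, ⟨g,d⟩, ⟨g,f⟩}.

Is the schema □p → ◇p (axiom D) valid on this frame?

Axiom D corresponds to the accessibility relation being serial.
Serial: yes — every world has a successor (e.g. a R b).

Yes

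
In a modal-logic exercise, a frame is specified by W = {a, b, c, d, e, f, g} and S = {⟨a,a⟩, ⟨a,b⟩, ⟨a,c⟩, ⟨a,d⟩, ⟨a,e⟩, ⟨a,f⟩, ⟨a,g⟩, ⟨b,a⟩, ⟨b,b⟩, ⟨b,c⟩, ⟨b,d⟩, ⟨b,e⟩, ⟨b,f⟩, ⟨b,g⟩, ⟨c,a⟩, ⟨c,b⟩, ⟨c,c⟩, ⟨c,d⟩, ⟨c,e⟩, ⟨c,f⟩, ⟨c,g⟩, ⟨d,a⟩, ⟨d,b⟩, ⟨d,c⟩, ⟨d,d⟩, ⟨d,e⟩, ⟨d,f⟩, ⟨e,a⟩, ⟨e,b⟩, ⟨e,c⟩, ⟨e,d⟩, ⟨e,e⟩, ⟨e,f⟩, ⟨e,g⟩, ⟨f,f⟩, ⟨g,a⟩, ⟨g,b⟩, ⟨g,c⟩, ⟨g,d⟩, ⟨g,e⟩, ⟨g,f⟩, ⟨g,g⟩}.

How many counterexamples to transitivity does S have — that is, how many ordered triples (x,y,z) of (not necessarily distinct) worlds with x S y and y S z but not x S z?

Enumerating: (d,a,g), (d,b,g), (d,c,g), (d,e,g).

4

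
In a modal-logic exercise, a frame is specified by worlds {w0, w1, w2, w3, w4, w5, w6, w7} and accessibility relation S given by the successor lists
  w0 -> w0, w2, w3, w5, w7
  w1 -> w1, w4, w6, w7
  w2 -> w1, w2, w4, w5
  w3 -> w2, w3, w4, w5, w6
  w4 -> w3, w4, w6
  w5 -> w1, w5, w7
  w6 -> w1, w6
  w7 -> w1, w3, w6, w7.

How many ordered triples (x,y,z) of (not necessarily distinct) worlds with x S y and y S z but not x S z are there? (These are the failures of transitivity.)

31

Enumerating: (w0,w2,w1), (w0,w2,w4), (w0,w3,w4), (w0,w3,w6), (w0,w5,w1), (w0,w7,w1), (w0,w7,w6), (w1,w4,w3), (w1,w7,w3), (w2,w1,w6), (w2,w1,w7), (w2,w4,w3), … and 19 more.
Total: 31.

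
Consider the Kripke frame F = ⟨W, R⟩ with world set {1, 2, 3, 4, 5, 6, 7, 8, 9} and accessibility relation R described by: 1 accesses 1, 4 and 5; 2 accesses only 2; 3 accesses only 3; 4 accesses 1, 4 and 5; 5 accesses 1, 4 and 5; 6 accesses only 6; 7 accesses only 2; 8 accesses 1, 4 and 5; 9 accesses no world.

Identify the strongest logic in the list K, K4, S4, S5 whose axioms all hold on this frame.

Transitive (axiom 4): yes — every two-step R-path is closed by a direct edge.
Reflexive (axiom T): no — 7 is not related to itself.
Euclidean (axiom 5): yes — any two successors of a common world are R-related.
So F validates K, K4; S4 would additionally require R to be reflexive. The strongest is K4.

K4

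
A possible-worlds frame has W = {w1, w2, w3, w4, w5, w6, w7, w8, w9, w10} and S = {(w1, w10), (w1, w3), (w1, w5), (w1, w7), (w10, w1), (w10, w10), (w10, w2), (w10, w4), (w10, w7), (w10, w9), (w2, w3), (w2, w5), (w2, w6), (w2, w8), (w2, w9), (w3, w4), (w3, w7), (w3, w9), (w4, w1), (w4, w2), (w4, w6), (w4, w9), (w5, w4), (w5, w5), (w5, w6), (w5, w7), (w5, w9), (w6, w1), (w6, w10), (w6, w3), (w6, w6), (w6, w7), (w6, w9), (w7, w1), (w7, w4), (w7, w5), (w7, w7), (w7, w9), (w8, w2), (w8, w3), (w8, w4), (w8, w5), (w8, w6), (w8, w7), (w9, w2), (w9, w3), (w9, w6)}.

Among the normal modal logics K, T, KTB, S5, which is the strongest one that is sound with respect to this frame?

K

Reflexive (axiom T): no — w1 is not related to itself.
Symmetric (axiom B): no — w1 S w3 but not w3 S w1.
Euclidean (axiom 5): no — w1 S w10 and w1 S w3, but not w10 S w3.
So F validates K; T would additionally require S to be reflexive. The strongest is K.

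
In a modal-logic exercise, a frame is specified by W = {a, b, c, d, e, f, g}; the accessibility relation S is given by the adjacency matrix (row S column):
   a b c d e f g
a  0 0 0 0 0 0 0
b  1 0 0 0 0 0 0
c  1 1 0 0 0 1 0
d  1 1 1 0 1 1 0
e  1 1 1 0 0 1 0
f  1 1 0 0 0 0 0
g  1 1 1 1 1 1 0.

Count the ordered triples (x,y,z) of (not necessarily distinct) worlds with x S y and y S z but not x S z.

S is transitive; there are no such tuples.

0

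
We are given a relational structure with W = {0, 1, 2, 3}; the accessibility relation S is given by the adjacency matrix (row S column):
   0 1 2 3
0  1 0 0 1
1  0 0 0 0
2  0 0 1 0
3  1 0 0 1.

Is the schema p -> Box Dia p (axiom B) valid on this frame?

Yes

Axiom B corresponds to the accessibility relation being symmetric.
Symmetric: yes — every pair in S has its reverse in S.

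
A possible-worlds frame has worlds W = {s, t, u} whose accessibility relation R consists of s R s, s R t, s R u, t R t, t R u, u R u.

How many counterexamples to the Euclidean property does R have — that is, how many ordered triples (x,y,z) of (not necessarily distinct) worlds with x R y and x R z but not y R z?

Enumerating: (s,t,s), (s,u,s), (s,u,t), (t,u,t).

4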